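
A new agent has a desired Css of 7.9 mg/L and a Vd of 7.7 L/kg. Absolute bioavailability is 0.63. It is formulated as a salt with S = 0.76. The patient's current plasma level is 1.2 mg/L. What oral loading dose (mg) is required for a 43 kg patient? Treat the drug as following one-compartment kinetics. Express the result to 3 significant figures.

4630 mg

Vd = 7.7 L/kg × 43 kg = 331.1 L
Concentration deficit ΔC = 7.9 − 1.2 = 6.700 mg/L
LD = Vd × ΔC / F / S = 331.1 × 6.700 / 0.63 / 0.76 = 4633 mg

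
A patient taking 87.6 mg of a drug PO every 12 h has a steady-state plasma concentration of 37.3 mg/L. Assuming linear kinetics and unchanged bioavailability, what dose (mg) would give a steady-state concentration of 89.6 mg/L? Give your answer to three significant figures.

210 mg

With linear kinetics, Css is proportional to dose rate (D/τ) at fixed clearance.
D₂ = D₁ × (Css,target / Css,current) = 87.6 × 89.6/37.3 = 210.4 mg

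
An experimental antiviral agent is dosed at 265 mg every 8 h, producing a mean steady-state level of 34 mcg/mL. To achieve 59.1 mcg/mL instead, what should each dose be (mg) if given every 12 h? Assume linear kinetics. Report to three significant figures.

With linear kinetics, Css is proportional to dose rate (D/τ) at fixed clearance.
D₂ = D₁ × (Css,target / Css,current) × (τ₂/τ₁) = 265 × (59.1/34) × (12/8) = 690.9 mg

691 mg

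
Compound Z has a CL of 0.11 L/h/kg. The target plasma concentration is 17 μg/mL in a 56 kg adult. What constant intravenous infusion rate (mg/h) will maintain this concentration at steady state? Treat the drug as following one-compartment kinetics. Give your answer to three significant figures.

CL = 0.11 L/h/kg × 56 kg = 6.160 L/h
Rate = CL × Css = 6.160 × 17 = 104.7 mg/h

105 mg/h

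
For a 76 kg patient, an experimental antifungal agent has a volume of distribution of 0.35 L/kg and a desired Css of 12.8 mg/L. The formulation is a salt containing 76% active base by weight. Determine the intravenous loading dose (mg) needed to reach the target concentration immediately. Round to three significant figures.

448 mg

Vd = 0.35 L/kg × 76 kg = 26.60 L
LD = Vd × C / S = 26.60 × 12.80 / 0.76 = 448.0 mg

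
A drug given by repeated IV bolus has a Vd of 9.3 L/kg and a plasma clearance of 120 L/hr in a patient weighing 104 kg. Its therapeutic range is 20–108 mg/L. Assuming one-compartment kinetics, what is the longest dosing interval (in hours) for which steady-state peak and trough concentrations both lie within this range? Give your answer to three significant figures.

Total Vd = 9.3 × 104 = 967.2 L
k = CL / Vd = 120.0 / 967.2 = 0.1241 h⁻¹
Between IV bolus doses, concentration decays as C = C₀·e^(−kτ), so C_peak/C_trough = e^(kτ).
τ_max = ln(C_peak/C_trough) / k = ln(108/20) / 0.1241 = 1.686 / 0.1241 = 13.59 h

13.6 h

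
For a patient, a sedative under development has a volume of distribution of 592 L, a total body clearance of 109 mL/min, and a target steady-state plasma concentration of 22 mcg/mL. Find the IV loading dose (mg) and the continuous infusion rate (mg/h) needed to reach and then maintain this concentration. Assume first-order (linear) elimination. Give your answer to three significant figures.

LD = Vd · C_target = 592.0 × 22 = 13020 mg
Convert clearance: 109 mL/min × 60 min/h ÷ 1000 mL/L = 6.540 L/h
Infusion rate = 6.540 L/h × 22 mg/L = 143.9 mg/h

(a) 13000 mg; (b) 144 mg/h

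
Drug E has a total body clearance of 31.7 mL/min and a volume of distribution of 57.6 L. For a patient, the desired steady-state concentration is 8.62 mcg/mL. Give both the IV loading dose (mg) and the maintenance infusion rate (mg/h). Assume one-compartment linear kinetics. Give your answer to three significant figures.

(a) 497 mg; (b) 16.4 mg/h

Loading dose = Vd × C = 57.60 × 8.62 = 496.5 mg
Convert clearance: 31.7 mL/min × 60 min/h ÷ 1000 mL/L = 1.902 L/h
Maintenance infusion rate = CL × Css = 1.902 × 8.62 = 16.40 mg/h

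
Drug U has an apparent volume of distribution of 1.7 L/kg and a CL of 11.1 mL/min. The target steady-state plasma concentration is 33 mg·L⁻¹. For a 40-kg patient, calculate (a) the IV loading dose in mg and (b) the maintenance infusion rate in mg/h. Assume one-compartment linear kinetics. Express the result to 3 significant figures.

Total Vd = 1.7 × 40 = 68.00 L
LD = Vd · C_target = 68.00 × 33 = 2244 mg
CL = 11.1 mL/min × 60/1000 = 0.6660 L/h
Maintenance infusion rate = CL × Css = 0.6660 × 33 = 21.98 mg/h

(a) 2240 mg; (b) 22.0 mg/h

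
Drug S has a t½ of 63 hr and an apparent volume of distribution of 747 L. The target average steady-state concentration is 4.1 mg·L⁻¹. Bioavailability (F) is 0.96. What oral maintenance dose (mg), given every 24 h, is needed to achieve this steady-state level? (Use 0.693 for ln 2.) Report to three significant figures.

CL = 0.693 × Vd / t½ = 0.693 × 747.0 / 63 = 8.217 L/h
D = CL × Css × τ / F = 8.217 × 4.1 × 24 / 0.96 = 842.2 mg

842 mg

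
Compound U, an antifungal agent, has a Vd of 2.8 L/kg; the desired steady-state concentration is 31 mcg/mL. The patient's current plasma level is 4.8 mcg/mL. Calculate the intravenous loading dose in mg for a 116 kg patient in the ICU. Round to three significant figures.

8510 mg

Total Vd = 2.8 × 116 = 324.8 L
The loading dose fills Vd to the target concentration.
Concentration deficit ΔC = 31 − 4.8 = 26.20 mg/L
LD = Vd × ΔC = 324.8 × 26.20 = 8510 mg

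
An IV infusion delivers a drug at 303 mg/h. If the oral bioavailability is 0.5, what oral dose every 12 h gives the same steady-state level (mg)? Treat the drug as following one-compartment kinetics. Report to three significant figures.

To maintain the same Css, the systemic dosing rate must be unchanged: F·D/τ = infusion rate.
D = rate × τ / F = 303 × 12 / 0.5 = 7272 mg

7270 mg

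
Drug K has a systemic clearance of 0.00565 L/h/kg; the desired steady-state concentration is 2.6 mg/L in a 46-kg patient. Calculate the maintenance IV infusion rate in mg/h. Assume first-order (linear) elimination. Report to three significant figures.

0.676 mg/h

CL = 0.00565 L/h/kg × 46 kg = 0.2599 L/h
Rate = CL × Css = 0.2599 × 2.6 = 0.6757 mg/h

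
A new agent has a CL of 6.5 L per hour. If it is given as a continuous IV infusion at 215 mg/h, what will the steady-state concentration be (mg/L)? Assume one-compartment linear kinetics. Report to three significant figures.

Css = rate / CL = 215 / 6.500 = 33.08 mg/L

33.1 mg/L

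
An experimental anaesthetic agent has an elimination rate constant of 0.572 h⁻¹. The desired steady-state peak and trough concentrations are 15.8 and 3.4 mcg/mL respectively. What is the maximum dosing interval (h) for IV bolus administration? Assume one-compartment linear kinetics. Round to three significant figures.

Between IV bolus doses, concentration decays as C = C₀·e^(−kτ), so C_peak/C_trough = e^(kτ).
τ_max = ln(C_peak/C_trough) / k = ln(15.8/3.4) / 0.5720 = 1.536 / 0.5720 = 2.685 h

2.69 h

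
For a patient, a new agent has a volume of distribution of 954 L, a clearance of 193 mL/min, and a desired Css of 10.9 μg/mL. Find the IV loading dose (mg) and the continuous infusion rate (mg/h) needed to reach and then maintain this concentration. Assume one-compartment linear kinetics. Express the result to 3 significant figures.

Loading dose = Vd × C = 954.0 × 10.9 = 10400 mg
Convert clearance: 193 mL/min × 60 min/h ÷ 1000 mL/L = 11.58 L/h
Maintenance: replace elimination → rate = CL × Css = 11.58 × 10.9 = 126.2 mg/h

(a) 10400 mg; (b) 126 mg/h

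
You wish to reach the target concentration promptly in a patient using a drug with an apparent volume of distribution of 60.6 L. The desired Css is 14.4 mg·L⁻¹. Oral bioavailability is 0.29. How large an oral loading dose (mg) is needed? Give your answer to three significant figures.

3010 mg

LD = Vd × C / F = 60.60 × 14.40 / 0.29 = 3009 mg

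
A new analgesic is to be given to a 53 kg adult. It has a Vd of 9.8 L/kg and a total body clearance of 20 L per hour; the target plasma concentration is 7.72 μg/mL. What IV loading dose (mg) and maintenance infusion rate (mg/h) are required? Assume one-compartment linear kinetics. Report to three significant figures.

(a) 4010 mg; (b) 154 mg/h

Total Vd = 9.8 × 53 = 519.4 L
Loading dose = Vd × C = 519.4 × 7.72 = 4010 mg
Maintenance infusion rate = CL × Css = 20.00 × 7.72 = 154.4 mg/h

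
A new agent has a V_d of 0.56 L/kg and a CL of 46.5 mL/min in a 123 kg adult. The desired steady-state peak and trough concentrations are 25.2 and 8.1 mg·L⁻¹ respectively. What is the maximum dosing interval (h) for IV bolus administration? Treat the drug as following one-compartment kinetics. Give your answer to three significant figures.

Vd(total) = 123 kg × 0.56 L/kg = 68.88 L
CL = 46.5 mL/min = 46.5 × 0.06 = 2.790 L/h
k = CL / Vd = 2.790 / 68.88 = 0.04051 h⁻¹
Between IV bolus doses, concentration decays as C = C₀·e^(−kτ), so C_peak/C_trough = e^(kτ).
τ_max = ln(C_peak/C_trough) / k = ln(25.2/8.1) / 0.04051 = 1.135 / 0.04051 = 28.02 h

28.0 h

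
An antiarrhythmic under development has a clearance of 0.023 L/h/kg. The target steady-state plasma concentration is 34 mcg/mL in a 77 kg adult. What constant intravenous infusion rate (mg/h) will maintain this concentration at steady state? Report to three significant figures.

CL = 0.023 L/h/kg × 77 kg = 1.771 L/h
At steady state, infusion rate equals elimination rate: rate in = CL × Css.
Rate = CL × Css = 1.771 × 34 = 60.21 mg/h

60.2 mg/h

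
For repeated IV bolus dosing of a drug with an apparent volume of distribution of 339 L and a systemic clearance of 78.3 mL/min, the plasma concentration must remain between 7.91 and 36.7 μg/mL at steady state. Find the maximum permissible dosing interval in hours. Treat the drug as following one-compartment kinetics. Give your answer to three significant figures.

111 h

CL = 78.3 mL/min = 78.3 × 0.06 = 4.698 L/h
k = CL / Vd = 4.698 / 339.0 = 0.01386 h⁻¹
Between IV bolus doses, concentration decays as C = C₀·e^(−kτ), so C_peak/C_trough = e^(kτ).
τ_max = ln(C_peak/C_trough) / k = ln(36.7/7.91) / 0.01386 = 1.535 / 0.01386 = 110.8 h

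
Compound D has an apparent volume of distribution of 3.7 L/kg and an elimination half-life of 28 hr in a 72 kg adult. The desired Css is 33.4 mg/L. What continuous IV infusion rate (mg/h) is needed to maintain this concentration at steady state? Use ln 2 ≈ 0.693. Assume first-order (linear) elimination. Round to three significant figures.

Vd(total) = 72 kg × 3.7 L/kg = 266.4 L
CL = 0.693 × Vd / t½ = 0.693 × 266.4 / 28 = 6.593 L/h
Infusion rate = CL × Css = 6.593 × 33.4 = 220.2 mg/h

220 mg/h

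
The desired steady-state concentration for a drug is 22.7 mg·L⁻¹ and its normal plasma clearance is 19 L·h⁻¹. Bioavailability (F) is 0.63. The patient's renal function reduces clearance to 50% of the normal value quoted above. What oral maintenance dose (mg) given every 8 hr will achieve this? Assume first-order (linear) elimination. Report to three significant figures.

2740 mg

Patient clearance = 0.5 × 19.00 = 9.500 L/h
D = CL × Css × τ / F = 9.500 × 22.7 × 8 / 0.63 = 2738 mg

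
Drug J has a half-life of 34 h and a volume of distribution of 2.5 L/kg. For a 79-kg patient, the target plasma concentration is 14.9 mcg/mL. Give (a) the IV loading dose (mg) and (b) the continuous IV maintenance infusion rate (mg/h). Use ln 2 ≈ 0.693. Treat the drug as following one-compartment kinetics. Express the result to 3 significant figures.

(a) 2940 mg; (b) 60.0 mg/h

Vd = 2.5 L/kg × 79 kg = 197.5 L
LD = Vd × C = 197.5 × 14.9 = 2943 mg
CL = 0.693 × Vd / t½ = 0.693 × 197.5 / 34 = 4.026 L/h
Infusion rate = CL × Css = 4.026 × 14.9 = 59.99 mg/h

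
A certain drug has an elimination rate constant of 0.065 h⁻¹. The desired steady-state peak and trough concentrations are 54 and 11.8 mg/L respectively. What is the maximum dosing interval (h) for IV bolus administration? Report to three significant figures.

Between IV bolus doses, concentration decays as C = C₀·e^(−kτ), so C_peak/C_trough = e^(kτ).
τ_max = ln(C_peak/C_trough) / k = ln(54/11.8) / 0.06500 = 1.521 / 0.06500 = 23.40 h

23.4 h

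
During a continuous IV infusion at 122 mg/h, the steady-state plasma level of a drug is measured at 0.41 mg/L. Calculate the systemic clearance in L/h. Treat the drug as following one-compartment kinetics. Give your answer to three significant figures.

At steady state, infusion rate = CL × Css, so CL = rate / Css.
CL = 122 / 0.41 = 297.6 L/h

298 L/h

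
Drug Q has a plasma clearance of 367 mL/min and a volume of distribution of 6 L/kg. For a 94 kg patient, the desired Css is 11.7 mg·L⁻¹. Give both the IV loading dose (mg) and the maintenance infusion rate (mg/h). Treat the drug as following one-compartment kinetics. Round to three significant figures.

(a) 6600 mg; (b) 258 mg/h

Vd(total) = 94 kg × 6 L/kg = 564.0 L
Loading dose = Vd × C = 564.0 × 11.7 = 6599 mg
Convert clearance: 367 mL/min × 60 min/h ÷ 1000 mL/L = 22.02 L/h
Maintenance: replace elimination → rate = CL × Css = 22.02 × 11.7 = 257.6 mg/h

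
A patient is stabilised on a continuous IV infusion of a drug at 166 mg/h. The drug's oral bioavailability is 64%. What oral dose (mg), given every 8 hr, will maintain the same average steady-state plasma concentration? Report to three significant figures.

2080 mg

To maintain the same Css, the systemic dosing rate must be unchanged: F·D/τ = infusion rate.
D = rate × τ / F = 166 × 8 / 0.64 = 2075 mg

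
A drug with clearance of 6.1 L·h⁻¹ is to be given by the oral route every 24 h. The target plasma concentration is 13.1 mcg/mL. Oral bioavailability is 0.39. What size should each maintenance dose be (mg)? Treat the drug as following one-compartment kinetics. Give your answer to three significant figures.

4920 mg

D = CL × Css × τ / F = 6.100 × 13.1 × 24 / 0.39 = 4918 mg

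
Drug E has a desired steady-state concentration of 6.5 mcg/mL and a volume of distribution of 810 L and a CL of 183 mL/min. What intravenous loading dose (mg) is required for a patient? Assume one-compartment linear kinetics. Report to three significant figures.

LD is governed by Vd — clearance does not enter the loading-dose calculation.
LD = Vd × C = 810.0 × 6.500 = 5265 mg

5270 mg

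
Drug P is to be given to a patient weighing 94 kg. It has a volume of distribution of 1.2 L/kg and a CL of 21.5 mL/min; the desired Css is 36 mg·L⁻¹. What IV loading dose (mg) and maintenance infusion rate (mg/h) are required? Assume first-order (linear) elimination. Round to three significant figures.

(a) 4060 mg; (b) 46.4 mg/h

Vd = 1.2 L/kg × 94 kg = 112.8 L
LD = Vd · C_target = 112.8 × 36 = 4061 mg
CL = 21.5 mL/min = 21.5 × 0.06 = 1.290 L/h
Infusion rate = 1.290 L/h × 36 mg/L = 46.44 mg/h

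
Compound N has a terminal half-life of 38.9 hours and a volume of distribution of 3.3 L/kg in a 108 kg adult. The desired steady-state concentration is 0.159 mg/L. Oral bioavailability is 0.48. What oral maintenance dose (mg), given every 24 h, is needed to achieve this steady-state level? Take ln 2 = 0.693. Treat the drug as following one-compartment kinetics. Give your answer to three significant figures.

Vd(total) = 108 kg × 3.3 L/kg = 356.4 L
CL = ln 2 · Vd / t½ = 0.693 × 356.4 / 38.9 = 6.349 L/h
D = CL × Css × τ / F = 6.349 × 0.159 × 24 / 0.48 = 50.47 mg

50.5 mg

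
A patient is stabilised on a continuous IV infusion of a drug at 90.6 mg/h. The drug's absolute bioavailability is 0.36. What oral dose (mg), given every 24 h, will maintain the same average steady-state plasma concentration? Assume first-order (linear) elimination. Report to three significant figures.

6040 mg

To maintain the same Css, the systemic dosing rate must be unchanged: F·D/τ = infusion rate.
D = rate × τ / F = 90.6 × 24 / 0.36 = 6040 mg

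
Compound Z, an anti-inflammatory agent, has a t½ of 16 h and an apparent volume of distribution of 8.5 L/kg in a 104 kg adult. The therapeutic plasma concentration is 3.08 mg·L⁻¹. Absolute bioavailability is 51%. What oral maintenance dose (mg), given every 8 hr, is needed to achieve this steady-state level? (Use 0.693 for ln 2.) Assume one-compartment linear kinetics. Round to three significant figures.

1850 mg

Vd(total) = 104 kg × 8.5 L/kg = 884.0 L
CL = ln 2 · Vd / t½ = 0.693 × 884.0 / 16 = 38.29 L/h
D = CL × Css × τ / F = 38.29 × 3.08 × 8 / 0.51 = 1850 mg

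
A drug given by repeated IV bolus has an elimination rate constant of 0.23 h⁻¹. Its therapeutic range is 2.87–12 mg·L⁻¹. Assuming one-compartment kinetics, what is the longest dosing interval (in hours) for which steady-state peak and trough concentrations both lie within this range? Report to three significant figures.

6.22 h

Between IV bolus doses, concentration decays as C = C₀·e^(−kτ), so C_peak/C_trough = e^(kτ).
τ_max = ln(C_peak/C_trough) / k = ln(12/2.87) / 0.2300 = 1.431 / 0.2300 = 6.222 h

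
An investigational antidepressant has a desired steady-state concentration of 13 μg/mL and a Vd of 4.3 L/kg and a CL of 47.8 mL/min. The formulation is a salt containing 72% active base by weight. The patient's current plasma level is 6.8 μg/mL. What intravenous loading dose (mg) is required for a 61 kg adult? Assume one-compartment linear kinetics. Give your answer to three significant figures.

Vd(total) = 61 kg × 4.3 L/kg = 262.3 L
Concentration deficit ΔC = 13 − 6.8 = 6.200 mg/L
LD = Vd × ΔC / S = 262.3 × 6.200 / 0.72 = 2259 mg

2260 mg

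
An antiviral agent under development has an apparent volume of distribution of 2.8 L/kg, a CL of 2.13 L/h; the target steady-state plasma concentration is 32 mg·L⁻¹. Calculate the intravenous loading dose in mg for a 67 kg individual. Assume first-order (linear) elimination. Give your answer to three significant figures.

Total Vd = 2.8 × 67 = 187.6 L
LD = Vd × C = 187.6 × 32.00 = 6003 mg

6000 mg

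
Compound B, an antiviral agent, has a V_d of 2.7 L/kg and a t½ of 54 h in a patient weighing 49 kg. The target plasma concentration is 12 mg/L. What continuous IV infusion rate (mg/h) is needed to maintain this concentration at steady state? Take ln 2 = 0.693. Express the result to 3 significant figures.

20.4 mg/h

Vd(total) = 49 kg × 2.7 L/kg = 132.3 L
CL = ln 2 · Vd / t½ = 0.693 × 132.3 / 54 = 1.698 L/h
Infusion rate = CL × Css = 1.698 × 12 = 20.38 mg/h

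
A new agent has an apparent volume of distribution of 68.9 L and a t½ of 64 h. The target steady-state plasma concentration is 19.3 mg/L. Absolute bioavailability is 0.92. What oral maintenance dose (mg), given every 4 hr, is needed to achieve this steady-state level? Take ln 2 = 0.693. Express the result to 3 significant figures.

62.6 mg

k = 0.693/64 = 0.01083 h⁻¹, so CL = k·Vd = 0.01083 × 68.90 = 0.7462 L/h
D = CL × Css × τ / F = 0.7462 × 19.3 × 4 / 0.92 = 62.62 mg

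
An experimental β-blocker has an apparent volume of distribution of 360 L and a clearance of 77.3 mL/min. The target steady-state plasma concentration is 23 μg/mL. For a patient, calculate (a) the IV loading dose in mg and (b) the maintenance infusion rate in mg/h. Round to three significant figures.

(a) 8280 mg; (b) 107 mg/h

LD = Vd · C_target = 360.0 × 23 = 8280 mg
Convert clearance: 77.3 mL/min × 60 min/h ÷ 1000 mL/L = 4.638 L/h
Infusion rate = 4.638 L/h × 23 mg/L = 106.7 mg/h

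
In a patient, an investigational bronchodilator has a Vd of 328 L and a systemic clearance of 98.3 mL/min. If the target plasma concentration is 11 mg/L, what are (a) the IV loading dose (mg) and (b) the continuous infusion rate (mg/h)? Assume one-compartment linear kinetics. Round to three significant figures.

Loading dose = Vd × C = 328.0 × 11 = 3608 mg
CL = 98.3 mL/min × 60/1000 = 5.898 L/h
Maintenance infusion rate = CL × Css = 5.898 × 11 = 64.88 mg/h

(a) 3610 mg; (b) 64.9 mg/h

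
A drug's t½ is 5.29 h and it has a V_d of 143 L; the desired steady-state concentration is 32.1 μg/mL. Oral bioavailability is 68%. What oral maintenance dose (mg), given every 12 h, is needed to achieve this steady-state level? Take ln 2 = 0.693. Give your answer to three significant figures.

10600 mg

k = 0.693/5.29 = 0.1310 h⁻¹, so CL = k·Vd = 0.1310 × 143.0 = 18.73 L/h
D = CL × Css × τ / F = 18.73 × 32.1 × 12 / 0.68 = 10610 mg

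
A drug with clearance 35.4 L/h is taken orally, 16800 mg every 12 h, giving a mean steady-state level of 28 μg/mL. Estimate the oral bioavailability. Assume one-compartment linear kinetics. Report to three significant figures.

0.708

F·D/τ = CL·Css at steady state → F = CL·Css·τ / D.
F = 35.4 × 28 × 12 / 16800 = 0.708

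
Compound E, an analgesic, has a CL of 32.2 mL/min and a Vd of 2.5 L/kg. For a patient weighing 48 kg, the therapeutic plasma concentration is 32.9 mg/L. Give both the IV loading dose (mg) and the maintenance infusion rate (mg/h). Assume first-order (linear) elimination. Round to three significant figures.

(a) 3950 mg; (b) 63.6 mg/h

Vd = 2.5 L/kg × 48 kg = 120.0 L
Loading: fill Vd to C_target → 120.0 L × 32.9 mg/L = 3948 mg
CL = 32.2 mL/min × 60/1000 = 1.932 L/h
Infusion rate = 1.932 L/h × 32.9 mg/L = 63.56 mg/h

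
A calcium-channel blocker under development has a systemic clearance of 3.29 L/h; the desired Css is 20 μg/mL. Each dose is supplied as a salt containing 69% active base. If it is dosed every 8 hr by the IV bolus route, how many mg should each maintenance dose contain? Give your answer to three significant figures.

763 mg

D = CL × Css × τ / S = 3.290 × 20 × 8 / 0.69 = 762.9 mg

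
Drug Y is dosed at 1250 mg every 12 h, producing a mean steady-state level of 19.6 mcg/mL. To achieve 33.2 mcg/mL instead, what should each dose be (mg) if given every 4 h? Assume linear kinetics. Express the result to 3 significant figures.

706 mg

With linear kinetics, Css is proportional to dose rate (D/τ) at fixed clearance.
D₂ = D₁ × (Css,target / Css,current) × (τ₂/τ₁) = 1250 × (33.2/19.6) × (4/12) = 705.8 mg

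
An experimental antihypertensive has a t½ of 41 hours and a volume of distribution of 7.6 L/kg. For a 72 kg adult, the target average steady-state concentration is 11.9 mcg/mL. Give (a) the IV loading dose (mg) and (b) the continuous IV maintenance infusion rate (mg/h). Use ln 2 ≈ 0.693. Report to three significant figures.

Vd(total) = 72 kg × 7.6 L/kg = 547.2 L
LD = Vd × C = 547.2 × 11.9 = 6512 mg
CL = 0.693 × Vd / t½ = 0.693 × 547.2 / 41 = 9.249 L/h
Infusion rate = CL × Css = 9.249 × 11.9 = 110.1 mg/h

(a) 6510 mg; (b) 110 mg/h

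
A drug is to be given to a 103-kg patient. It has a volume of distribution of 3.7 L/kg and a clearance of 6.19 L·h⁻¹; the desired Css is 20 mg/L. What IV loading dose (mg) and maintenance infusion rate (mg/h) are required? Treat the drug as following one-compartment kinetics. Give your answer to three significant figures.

(a) 7620 mg; (b) 124 mg/h

Total Vd = 3.7 × 103 = 381.1 L
Loading dose = Vd × C = 381.1 × 20 = 7622 mg
Maintenance: replace elimination → rate = CL × Css = 6.190 × 20 = 123.8 mg/h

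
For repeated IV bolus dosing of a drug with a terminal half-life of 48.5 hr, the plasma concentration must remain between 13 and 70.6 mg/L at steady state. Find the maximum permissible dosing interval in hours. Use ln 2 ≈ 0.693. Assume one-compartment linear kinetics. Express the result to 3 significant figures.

k = 0.693 / t½ = 0.693 / 48.5 = 0.01429 h⁻¹
Between IV bolus doses, concentration decays as C = C₀·e^(−kτ), so C_peak/C_trough = e^(kτ).
τ_max = ln(C_peak/C_trough) / k = ln(70.6/13) / 0.01429 = 1.692 / 0.01429 = 118.4 h

118 h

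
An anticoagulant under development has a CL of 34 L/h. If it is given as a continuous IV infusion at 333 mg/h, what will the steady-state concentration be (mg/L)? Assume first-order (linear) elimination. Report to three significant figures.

Css = rate / CL = 333 / 34.00 = 9.794 mg/L

9.79 mg/L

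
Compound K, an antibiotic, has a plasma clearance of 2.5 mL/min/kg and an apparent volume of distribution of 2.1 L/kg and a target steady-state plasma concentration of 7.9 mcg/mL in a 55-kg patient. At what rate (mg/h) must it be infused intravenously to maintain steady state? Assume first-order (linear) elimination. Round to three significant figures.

CL = 2.5 mL/min/kg × 55 kg = 137.5 mL/min = 137.5 × 60/1000 = 8.250 L/h
At steady state, infusion rate equals elimination rate: rate in = CL × Css.
Infusion rate = CL · Css = 8.250 L/h × 7.9 mg/L = 65.18 mg/h

65.2 mg/h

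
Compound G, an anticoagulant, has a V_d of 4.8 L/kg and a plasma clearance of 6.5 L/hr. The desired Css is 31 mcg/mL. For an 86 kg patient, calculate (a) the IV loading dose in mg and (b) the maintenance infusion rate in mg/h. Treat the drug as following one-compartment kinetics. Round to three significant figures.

(a) 12800 mg; (b) 202 mg/h

Vd(total) = 86 kg × 4.8 L/kg = 412.8 L
Loading: fill Vd to C_target → 412.8 L × 31 mg/L = 12800 mg
Maintenance infusion rate = CL × Css = 6.500 × 31 = 201.5 mg/h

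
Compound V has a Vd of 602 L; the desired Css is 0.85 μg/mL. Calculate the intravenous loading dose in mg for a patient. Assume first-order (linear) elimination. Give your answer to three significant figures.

LD = Vd × C = 602.0 × 0.8500 = 511.7 mg

512 mg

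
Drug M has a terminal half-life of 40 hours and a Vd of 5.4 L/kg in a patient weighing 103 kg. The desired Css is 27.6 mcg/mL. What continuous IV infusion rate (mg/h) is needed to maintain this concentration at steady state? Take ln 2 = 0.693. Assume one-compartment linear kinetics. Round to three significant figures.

266 mg/h

Vd(total) = 103 kg × 5.4 L/kg = 556.2 L
CL = ln 2 · Vd / t½ = 0.693 × 556.2 / 40 = 9.636 L/h
Infusion rate = CL × Css = 9.636 × 27.6 = 266.0 mg/h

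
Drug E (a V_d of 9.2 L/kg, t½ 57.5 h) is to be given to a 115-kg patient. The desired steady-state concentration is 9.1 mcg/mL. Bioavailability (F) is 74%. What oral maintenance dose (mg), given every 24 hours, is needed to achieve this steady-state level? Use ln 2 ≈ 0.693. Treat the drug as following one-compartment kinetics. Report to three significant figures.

Total Vd = 9.2 × 115 = 1058 L
CL = ln 2 · Vd / t½ = 0.693 × 1058 / 57.5 = 12.75 L/h
D = CL × Css × τ / F = 12.75 × 9.1 × 24 / 0.74 = 3763 mg

3760 mg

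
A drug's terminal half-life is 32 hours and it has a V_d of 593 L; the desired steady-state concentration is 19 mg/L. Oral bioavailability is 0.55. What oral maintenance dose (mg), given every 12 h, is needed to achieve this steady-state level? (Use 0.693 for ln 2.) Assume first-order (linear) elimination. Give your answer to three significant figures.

CL = ln 2 · Vd / t½ = 0.693 × 593.0 / 32 = 12.84 L/h
D = CL × Css × τ / F = 12.84 × 19 × 12 / 0.55 = 5323 mg

5320 mg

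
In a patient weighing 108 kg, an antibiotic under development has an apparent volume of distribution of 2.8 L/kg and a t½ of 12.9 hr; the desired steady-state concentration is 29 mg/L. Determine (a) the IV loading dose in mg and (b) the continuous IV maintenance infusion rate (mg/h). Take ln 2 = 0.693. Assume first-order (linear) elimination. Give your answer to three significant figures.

Total Vd = 2.8 × 108 = 302.4 L
LD = Vd × C = 302.4 × 29 = 8770 mg
CL = 0.693 × Vd / t½ = 0.693 × 302.4 / 12.9 = 16.25 L/h
Infusion rate = CL × Css = 16.25 × 29 = 471.3 mg/h

(a) 8770 mg; (b) 471 mg/h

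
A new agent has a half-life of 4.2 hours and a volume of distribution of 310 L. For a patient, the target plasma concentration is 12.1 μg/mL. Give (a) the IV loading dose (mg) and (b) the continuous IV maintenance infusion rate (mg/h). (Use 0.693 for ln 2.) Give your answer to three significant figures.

LD = Vd × C = 310.0 × 12.1 = 3751 mg
CL = 0.693 × Vd / t½ = 0.693 × 310.0 / 4.2 = 51.15 L/h
Infusion rate = CL × Css = 51.15 × 12.1 = 618.9 mg/h

(a) 3750 mg; (b) 619 mg/h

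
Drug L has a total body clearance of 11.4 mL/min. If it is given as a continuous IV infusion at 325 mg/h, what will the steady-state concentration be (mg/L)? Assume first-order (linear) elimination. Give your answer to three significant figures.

475 mg/L

CL = 11.4 mL/min × 60/1000 = 0.6840 L/h
Css = rate / CL = 325 / 0.6840 = 475.1 mg/L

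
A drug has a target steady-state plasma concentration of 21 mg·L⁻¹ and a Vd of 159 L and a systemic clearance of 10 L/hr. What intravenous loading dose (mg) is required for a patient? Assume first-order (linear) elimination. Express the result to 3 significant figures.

3340 mg

LD = Vd × C = 159.0 × 21.00 = 3339 mg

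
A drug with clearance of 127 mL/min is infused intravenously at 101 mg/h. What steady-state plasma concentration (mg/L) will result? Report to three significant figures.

13.3 mg/L

CL = 127 mL/min × 60/1000 = 7.620 L/h
Css = rate / CL = 101 / 7.620 = 13.25 mg/L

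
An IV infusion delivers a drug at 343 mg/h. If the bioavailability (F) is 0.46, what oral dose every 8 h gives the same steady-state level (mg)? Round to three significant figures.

5970 mg

To maintain the same Css, the systemic dosing rate must be unchanged: F·D/τ = infusion rate.
D = rate × τ / F = 343 × 8 / 0.46 = 5965 mg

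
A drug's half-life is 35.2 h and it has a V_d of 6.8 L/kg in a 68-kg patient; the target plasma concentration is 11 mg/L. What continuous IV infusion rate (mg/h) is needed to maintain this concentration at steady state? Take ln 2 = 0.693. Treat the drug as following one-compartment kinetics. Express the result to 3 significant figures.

Vd(total) = 68 kg × 6.8 L/kg = 462.4 L
k = 0.693/35.2 = 0.01969 h⁻¹, so CL = k·Vd = 0.01969 × 462.4 = 9.105 L/h
Infusion rate = CL × Css = 9.105 × 11 = 100.2 mg/h

100 mg/h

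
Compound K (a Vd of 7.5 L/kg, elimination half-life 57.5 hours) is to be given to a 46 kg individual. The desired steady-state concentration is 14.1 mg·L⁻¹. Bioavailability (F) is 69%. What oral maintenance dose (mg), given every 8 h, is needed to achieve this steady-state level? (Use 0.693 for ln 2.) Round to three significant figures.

680 mg

Total Vd = 7.5 × 46 = 345.0 L
CL = ln 2 · Vd / t½ = 0.693 × 345.0 / 57.5 = 4.158 L/h
D = CL × Css × τ / F = 4.158 × 14.1 × 8 / 0.69 = 679.7 mg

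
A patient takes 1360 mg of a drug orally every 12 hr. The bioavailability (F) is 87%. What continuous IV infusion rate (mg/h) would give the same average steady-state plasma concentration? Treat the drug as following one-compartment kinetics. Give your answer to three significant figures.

98.6 mg/h

Equivalent systemic input: infusion rate = F·D/τ.
Rate = 0.87 × 1360 / 12 = 98.60 mg/h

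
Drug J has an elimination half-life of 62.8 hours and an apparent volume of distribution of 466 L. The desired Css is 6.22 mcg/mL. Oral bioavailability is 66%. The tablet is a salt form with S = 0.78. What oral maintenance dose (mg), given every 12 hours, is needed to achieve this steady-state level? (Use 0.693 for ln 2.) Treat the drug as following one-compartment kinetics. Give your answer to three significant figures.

746 mg

CL = 0.693 × Vd / t½ = 0.693 × 466.0 / 62.8 = 5.142 L/h
D = CL × Css × τ / F / S = 5.142 × 6.22 × 12 / 0.66 / 0.78 = 745.5 mg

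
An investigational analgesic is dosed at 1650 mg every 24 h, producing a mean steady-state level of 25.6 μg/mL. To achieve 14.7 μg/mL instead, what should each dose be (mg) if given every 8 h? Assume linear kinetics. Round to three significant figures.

316 mg

For first-order elimination, Css ∝ F·D/(CL·τ); F and CL are unchanged, so Css ∝ D/τ.
D₂ = D₁ × (Css,target / Css,current) × (τ₂/τ₁) = 1650 × (14.7/25.6) × (8/24) = 315.8 mg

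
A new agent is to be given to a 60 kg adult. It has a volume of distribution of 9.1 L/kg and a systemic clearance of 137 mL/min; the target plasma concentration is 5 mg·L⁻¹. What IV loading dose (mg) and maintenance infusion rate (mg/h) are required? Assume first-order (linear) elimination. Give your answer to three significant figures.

(a) 2730 mg; (b) 41.1 mg/h

Vd(total) = 60 kg × 9.1 L/kg = 546.0 L
LD = Vd · C_target = 546.0 × 5 = 2730 mg
Convert clearance: 137 mL/min × 60 min/h ÷ 1000 mL/L = 8.220 L/h
Infusion rate = 8.220 L/h × 5 mg/L = 41.10 mg/h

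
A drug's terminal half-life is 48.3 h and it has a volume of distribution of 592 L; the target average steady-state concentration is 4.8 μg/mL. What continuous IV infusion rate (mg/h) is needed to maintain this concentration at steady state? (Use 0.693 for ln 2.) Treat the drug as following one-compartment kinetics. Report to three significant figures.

40.8 mg/h

CL = ln 2 · Vd / t½ = 0.693 × 592.0 / 48.3 = 8.494 L/h
Infusion rate = CL × Css = 8.494 × 4.8 = 40.77 mg/h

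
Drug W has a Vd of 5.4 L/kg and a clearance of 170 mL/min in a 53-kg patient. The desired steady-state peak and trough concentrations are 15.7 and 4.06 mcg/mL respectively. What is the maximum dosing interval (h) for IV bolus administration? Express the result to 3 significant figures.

Vd = 5.4 L/kg × 53 kg = 286.2 L
CL = 170 mL/min = 170 × 0.06 = 10.20 L/h
k = CL / Vd = 10.20 / 286.2 = 0.03564 h⁻¹
Between IV bolus doses, concentration decays as C = C₀·e^(−kτ), so C_peak/C_trough = e^(kτ).
τ_max = ln(C_peak/C_trough) / k = ln(15.7/4.06) / 0.03564 = 1.352 / 0.03564 = 37.93 h

37.9 h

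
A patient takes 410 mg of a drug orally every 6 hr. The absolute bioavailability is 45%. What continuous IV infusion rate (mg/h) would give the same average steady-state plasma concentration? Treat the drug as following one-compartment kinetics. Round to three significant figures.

30.8 mg/h

Equivalent systemic input: infusion rate = F·D/τ.
Rate = 0.45 × 410 / 6 = 30.75 mg/h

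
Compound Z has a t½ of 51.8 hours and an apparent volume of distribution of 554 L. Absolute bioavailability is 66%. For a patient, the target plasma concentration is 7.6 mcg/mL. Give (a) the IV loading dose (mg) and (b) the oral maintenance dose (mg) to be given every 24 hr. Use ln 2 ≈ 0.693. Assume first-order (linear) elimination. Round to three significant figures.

(a) 4210 mg; (b) 2050 mg

LD = Vd × C = 554.0 × 7.6 = 4210 mg
CL = 0.693 × Vd / t½ = 0.693 × 554.0 / 51.8 = 7.412 L/h
D = CL × Css × τ / F = 7.412 × 7.6 × 24 / 0.66 = 2048 mg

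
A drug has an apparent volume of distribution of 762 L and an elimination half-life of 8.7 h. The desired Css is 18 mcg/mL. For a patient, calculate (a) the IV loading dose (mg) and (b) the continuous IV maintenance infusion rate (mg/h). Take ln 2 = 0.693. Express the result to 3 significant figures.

LD = Vd × C = 762.0 × 18 = 13720 mg
CL = 0.693 × Vd / t½ = 0.693 × 762.0 / 8.7 = 60.70 L/h
Infusion rate = CL × Css = 60.70 × 18 = 1093 mg/h

(a) 13700 mg; (b) 1090 mg/h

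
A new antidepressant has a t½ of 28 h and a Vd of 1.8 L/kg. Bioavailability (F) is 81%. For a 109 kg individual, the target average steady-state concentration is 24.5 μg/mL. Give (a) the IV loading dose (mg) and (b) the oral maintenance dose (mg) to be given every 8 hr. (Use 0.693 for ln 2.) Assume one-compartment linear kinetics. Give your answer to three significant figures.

Total Vd = 1.8 × 109 = 196.2 L
LD = Vd × C = 196.2 × 24.5 = 4807 mg
CL = 0.693 × Vd / t½ = 0.693 × 196.2 / 28 = 4.856 L/h
D = CL × Css × τ / F = 4.856 × 24.5 × 8 / 0.81 = 1175 mg

(a) 4810 mg; (b) 1180 mg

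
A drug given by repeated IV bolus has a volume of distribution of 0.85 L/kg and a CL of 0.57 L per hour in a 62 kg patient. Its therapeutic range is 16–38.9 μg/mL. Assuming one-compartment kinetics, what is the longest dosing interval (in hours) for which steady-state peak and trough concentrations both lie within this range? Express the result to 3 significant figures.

Vd = 0.85 L/kg × 62 kg = 52.70 L
k = CL / Vd = 0.5700 / 52.70 = 0.01082 h⁻¹
Between IV bolus doses, concentration decays as C = C₀·e^(−kτ), so C_peak/C_trough = e^(kτ).
τ_max = ln(C_peak/C_trough) / k = ln(38.9/16) / 0.01082 = 0.8884 / 0.01082 = 82.11 h

82.1 h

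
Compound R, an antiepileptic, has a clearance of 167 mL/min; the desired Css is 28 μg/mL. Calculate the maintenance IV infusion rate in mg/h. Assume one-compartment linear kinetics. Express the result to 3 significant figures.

CL = 167 mL/min × 60/1000 = 10.02 L/h
At steady state, infusion rate equals elimination rate: rate in = CL × Css.
Infusion rate = CL · Css = 10.02 L/h × 28 mg/L = 280.6 mg/h

281 mg/h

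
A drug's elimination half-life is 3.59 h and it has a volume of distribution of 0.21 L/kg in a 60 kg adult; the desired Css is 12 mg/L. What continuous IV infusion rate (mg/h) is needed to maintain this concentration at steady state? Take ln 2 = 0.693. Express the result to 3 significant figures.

Vd(total) = 60 kg × 0.21 L/kg = 12.60 L
CL = 0.693 × Vd / t½ = 0.693 × 12.60 / 3.59 = 2.432 L/h
Infusion rate = CL × Css = 2.432 × 12 = 29.18 mg/h

29.2 mg/h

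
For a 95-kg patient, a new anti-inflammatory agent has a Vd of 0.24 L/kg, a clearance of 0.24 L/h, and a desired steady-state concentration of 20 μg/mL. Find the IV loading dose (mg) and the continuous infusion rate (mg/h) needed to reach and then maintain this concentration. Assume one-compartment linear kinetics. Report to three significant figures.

(a) 456 mg; (b) 4.80 mg/h

Vd(total) = 95 kg × 0.24 L/kg = 22.80 L
Loading: fill Vd to C_target → 22.80 L × 20 mg/L = 456.0 mg
Maintenance infusion rate = CL × Css = 0.2400 × 20 = 4.800 mg/h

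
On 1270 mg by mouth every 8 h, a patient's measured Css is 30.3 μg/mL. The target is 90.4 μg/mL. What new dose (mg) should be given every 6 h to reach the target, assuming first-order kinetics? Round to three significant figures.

2840 mg

For first-order elimination, Css ∝ F·D/(CL·τ); F and CL are unchanged, so Css ∝ D/τ.
D₂ = D₁ × (Css,target / Css,current) × (τ₂/τ₁) = 1270 × (90.4/30.3) × (6/8) = 2842 mg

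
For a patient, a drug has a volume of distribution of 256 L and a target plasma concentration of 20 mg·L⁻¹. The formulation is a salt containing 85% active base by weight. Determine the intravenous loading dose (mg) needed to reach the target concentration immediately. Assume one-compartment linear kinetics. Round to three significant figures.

The loading dose fills Vd to the target concentration.
LD = Vd × C / S = 256.0 × 20.00 / 0.85 = 6024 mg

6020 mg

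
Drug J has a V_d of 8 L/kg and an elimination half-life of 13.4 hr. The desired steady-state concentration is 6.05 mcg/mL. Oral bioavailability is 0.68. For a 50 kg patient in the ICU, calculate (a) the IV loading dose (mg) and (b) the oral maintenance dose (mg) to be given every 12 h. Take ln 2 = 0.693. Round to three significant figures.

Total Vd = 8 × 50 = 400.0 L
LD = Vd × C = 400.0 × 6.05 = 2420 mg
CL = 0.693 × Vd / t½ = 0.693 × 400.0 / 13.4 = 20.69 L/h
D = CL × Css × τ / F = 20.69 × 6.05 × 12 / 0.68 = 2209 mg

(a) 2420 mg; (b) 2210 mg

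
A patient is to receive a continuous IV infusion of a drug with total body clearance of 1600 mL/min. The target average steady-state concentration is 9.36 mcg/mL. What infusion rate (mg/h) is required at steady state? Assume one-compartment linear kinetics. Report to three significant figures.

899 mg/h

CL = 1600 mL/min = 1600 × 0.06 = 96.00 L/h
R₀ = 96.00 × 9.36 = 898.6 mg/h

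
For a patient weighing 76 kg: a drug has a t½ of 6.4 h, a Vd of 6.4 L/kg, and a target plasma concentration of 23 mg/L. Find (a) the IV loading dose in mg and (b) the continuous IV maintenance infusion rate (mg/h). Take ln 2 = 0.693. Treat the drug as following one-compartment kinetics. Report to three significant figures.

(a) 11200 mg; (b) 1210 mg/h

Total Vd = 6.4 × 76 = 486.4 L
LD = Vd × C = 486.4 × 23 = 11190 mg
CL = 0.693 × Vd / t½ = 0.693 × 486.4 / 6.4 = 52.67 L/h
Infusion rate = CL × Css = 52.67 × 23 = 1211 mg/h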